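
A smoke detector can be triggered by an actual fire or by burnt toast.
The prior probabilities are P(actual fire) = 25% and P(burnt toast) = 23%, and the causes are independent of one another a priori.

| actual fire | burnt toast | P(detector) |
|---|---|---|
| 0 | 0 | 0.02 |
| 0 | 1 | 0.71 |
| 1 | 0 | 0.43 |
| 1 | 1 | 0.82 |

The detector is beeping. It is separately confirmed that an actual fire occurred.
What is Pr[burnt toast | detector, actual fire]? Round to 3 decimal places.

Pr[burnt toast | detector, actual fire] ≈ 0.363

Numerator (weight on configurations with burnt toast): 0.82·0.23 = 0.188600
Denominator P(detector | actual fire): 0.43·0.77 + 0.82·0.23 = 0.519700
P(burnt toast | detector, actual fire) = 0.188600/0.519700 ≈ 0.363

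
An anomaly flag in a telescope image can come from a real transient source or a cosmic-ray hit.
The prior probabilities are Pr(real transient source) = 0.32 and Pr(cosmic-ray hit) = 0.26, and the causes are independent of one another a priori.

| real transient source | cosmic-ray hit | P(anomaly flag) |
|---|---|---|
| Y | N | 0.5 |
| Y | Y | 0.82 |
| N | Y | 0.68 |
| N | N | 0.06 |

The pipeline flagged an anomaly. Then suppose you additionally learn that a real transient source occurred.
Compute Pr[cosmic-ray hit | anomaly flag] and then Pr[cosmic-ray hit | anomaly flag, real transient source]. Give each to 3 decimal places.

P(anomaly flag) = 0.06·0.68·0.74 + 0.68·0.68·0.26 + 0.5·0.32·0.74 + 0.82·0.32·0.26 = 0.030192 + 0.120224 + 0.118400 + 0.068224 = 0.337040
Of this, 0.188448 comes from 0.120224 + 0.068224 (the cosmic-ray hit=true cases).
Hence the posterior is 0.188448/0.337040 ≈ 0.559.

With the extra evidence:
P(anomaly flag | real transient source) = 0.5×0.74 + 0.82×0.26 = 0.370000 + 0.213200 = 0.583200
Of this, 0.213200 comes from 0.82×0.26 (the cosmic-ray hit=true cases).
P(cosmic-ray hit | anomaly flag, real transient source) = 0.213200 / 0.583200 ≈ 0.366
Conditioning on real transient source lowers the posterior on cosmic-ray hit: the classic explaining-away effect in a common-effect structure.

Pr[cosmic-ray hit | anomaly flag] ≈ 0.559; Pr[cosmic-ray hit | anomaly flag, real transient source] ≈ 0.366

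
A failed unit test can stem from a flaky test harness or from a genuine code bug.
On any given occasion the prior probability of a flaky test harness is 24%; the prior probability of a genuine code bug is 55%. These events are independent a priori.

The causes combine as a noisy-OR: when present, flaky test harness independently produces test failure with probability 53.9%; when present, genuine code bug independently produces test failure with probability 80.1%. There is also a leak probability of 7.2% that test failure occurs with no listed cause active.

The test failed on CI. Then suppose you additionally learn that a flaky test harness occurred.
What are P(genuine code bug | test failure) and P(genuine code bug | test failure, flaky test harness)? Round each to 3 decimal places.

Under noisy-OR, P(test failure | causes) = 1 − (1−0.072)·∏(1−qᵢ) over the active causes.
Enumerate the 4 (flaky test harness, genuine code bug) configurations and weight by the priors:
  P(test failure) = 0.072×0.76×0.45 + 0.815328×0.76×0.55 + 0.572192×0.24×0.45 + 0.914866×0.24×0.55
        = 0.024624 + 0.340807 + 0.061797 + 0.120762 = 0.547990
The terms with genuine code bug present sum to 0.461569, so
  P(genuine code bug | test failure) = 0.461569 / 0.547990 ≈ 0.842

Now condition on the additional information:
For the numerator, keep only genuine code bug=true terms: 0.914866*0.55 = 0.503176
Normalizer over all consistent configurations: 0.572192*0.45 + 0.914866*0.55 = 0.760662
Posterior = 0.503176 / 0.760662 ≈ 0.661
— flaky test harness explains away the evidence for genuine code bug.

P(genuine code bug | test failure) ≈ 0.842; P(genuine code bug | test failure, flaky test harness) ≈ 0.661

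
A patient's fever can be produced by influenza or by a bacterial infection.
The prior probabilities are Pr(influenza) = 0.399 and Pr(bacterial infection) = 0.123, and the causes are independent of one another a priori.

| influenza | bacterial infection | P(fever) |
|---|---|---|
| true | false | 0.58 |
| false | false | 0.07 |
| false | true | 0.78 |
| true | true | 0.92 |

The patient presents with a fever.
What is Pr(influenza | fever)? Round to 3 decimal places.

P(fever) = 0.07×0.601×0.877 + 0.78×0.601×0.123 + 0.58×0.399×0.877 + 0.92×0.399×0.123 = 0.036895 + 0.057660 + 0.202955 + 0.045151 = 0.342661
Of this, 0.248106 comes from 0.202955 + 0.045151 (the influenza=true cases).
P(influenza | fever) = 0.248106 / 0.342661 ≈ 0.724

Pr(influenza | fever) ≈ 0.724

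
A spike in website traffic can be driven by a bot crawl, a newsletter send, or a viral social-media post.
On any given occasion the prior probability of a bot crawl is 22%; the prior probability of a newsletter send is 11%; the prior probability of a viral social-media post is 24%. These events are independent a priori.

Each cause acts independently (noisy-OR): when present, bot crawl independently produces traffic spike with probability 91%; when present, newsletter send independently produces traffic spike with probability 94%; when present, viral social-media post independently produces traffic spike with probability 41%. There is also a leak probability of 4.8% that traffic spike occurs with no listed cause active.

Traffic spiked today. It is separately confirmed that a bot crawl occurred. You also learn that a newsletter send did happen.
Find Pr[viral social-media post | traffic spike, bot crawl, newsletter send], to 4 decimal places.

Pr[viral social-media post | traffic spike, bot crawl, newsletter send] ≈ 0.2404

Under noisy-OR, P(traffic spike | causes) = 1 − (1−0.048)·∏(1−qᵢ) over the active causes.
P(traffic spike | bot crawl, newsletter send) = 0.994859·0.76 + 0.996967·0.24 = 0.756093 + 0.239272 = 0.995365
Of this, 0.239272 comes from 0.996967·0.24 (the viral social-media post=true cases).
So P(viral social-media post | traffic spike, bot crawl, newsletter send) = 0.239272/0.995365 ≈ 0.2404.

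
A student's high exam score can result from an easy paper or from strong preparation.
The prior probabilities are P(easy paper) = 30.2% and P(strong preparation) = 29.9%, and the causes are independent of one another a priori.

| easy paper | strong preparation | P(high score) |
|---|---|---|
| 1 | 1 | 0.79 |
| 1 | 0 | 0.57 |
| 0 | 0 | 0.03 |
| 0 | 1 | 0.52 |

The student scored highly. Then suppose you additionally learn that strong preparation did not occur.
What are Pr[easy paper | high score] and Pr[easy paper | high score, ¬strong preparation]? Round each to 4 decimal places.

By total probability over the 4 (easy paper, strong preparation) configurations:
  P(high score) = 0.03*0.698*0.701 + 0.52*0.698*0.299 + 0.57*0.302*0.701 + 0.79*0.302*0.299
        = 0.014679 + 0.108525 + 0.120670 + 0.071335 = 0.315209
The terms with easy paper present sum to 0.192005, so
  P(easy paper | high score) = 0.192005 / 0.315209 ≈ 0.6091

Now condition on the additional information:
P(high score | ¬strong preparation) = 0.03*0.698 + 0.57*0.302 = 0.020940 + 0.172140 = 0.193080
Of this, 0.172140 comes from 0.57*0.302 (the easy paper=true cases).
So P(easy paper | high score, ¬strong preparation) = 0.172140/0.193080 ≈ 0.8915.
With strong preparation excluded, easy paper must carry more of the explanatory weight for the high score.

Pr[easy paper | high score] ≈ 0.6091; Pr[easy paper | high score, ¬strong preparation] ≈ 0.8915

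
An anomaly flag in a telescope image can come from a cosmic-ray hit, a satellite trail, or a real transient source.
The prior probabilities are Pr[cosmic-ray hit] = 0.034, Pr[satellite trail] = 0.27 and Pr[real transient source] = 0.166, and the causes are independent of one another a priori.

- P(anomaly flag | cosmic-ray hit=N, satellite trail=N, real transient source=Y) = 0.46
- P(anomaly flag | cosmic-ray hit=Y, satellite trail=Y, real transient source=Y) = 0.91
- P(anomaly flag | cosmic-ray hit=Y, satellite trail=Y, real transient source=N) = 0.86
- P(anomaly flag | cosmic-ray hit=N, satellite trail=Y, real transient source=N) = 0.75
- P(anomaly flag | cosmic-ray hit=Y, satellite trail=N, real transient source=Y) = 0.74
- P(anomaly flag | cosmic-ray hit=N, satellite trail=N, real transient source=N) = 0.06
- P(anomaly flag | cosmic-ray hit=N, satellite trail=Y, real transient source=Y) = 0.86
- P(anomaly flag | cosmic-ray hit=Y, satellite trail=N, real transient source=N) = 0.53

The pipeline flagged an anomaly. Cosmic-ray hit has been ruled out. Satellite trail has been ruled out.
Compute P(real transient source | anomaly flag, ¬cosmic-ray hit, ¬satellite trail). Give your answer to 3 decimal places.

Enumerate both values of real transient source and weight by the priors:
  P(anomaly flag | ¬cosmic-ray hit, ¬satellite trail) = 0.06·0.834 + 0.46·0.166
        = 0.050040 + 0.076360 = 0.126400
The terms with real transient source present sum to 0.076360, so
  P(real transient source | anomaly flag, ¬cosmic-ray hit, ¬satellite trail) = 0.076360 / 0.126400 ≈ 0.604

P(real transient source | anomaly flag, ¬cosmic-ray hit, ¬satellite trail) ≈ 0.604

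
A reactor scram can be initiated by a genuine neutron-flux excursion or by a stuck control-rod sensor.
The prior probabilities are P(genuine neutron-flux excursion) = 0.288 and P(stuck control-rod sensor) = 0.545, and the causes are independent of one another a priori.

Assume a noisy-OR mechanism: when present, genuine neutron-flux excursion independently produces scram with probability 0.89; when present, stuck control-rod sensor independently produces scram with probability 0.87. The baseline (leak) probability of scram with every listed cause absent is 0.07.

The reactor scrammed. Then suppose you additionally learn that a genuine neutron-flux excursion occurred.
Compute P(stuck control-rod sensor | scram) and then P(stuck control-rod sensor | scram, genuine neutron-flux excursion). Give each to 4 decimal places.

Under noisy-OR, P(scram | causes) = 1 − (1−0.07)·∏(1−qᵢ) over the active causes.
P(scram) = 0.07×0.712×0.455 + 0.8791×0.712×0.545 + 0.8977×0.288×0.455 + 0.986701×0.288×0.545 = 0.022677 + 0.341126 + 0.117635 + 0.154873 = 0.636311
Restricting to configurations with stuck control-rod sensor present: 0.341126 + 0.154873 = 0.495999.
So P(stuck control-rod sensor | scram) = 0.495999/0.636311 ≈ 0.7795.

Now condition on the additional information:
P(scram | genuine neutron-flux excursion) = 0.8977·0.455 + 0.986701·0.545 = 0.408454 + 0.537752 = 0.946206
Restricting to configurations with stuck control-rod sensor present: 0.986701·0.545 = 0.537752.
Hence the posterior is 0.537752/0.946206 ≈ 0.5683.
The drop from 0.7795 to 0.5683 is the explaining-away (discounting) effect.

P(stuck control-rod sensor | scram) ≈ 0.7795; P(stuck control-rod sensor | scram, genuine neutron-flux excursion) ≈ 0.5683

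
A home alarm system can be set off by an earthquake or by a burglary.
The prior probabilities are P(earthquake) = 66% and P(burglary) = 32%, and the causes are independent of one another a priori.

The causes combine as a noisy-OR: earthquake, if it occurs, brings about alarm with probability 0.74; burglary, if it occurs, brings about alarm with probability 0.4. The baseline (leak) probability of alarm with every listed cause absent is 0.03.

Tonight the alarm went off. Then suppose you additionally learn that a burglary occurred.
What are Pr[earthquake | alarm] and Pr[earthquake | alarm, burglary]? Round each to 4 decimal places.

Under noisy-OR, P(alarm | causes) = 1 − (1−0.03)·∏(1−qᵢ) over the active causes.
P(alarm) = 0.03×0.34×0.68 + 0.418×0.34×0.32 + 0.7478×0.66×0.68 + 0.84868×0.66×0.32 = 0.006936 + 0.045478 + 0.335613 + 0.179241 = 0.567268
Restricting to configurations with earthquake present: 0.335613 + 0.179241 = 0.514854.
P(earthquake | alarm) = 0.514854 / 0.567268 ≈ 0.9076

Now condition on the additional information:
Enumerate both values of earthquake and weight by the priors:
  P(alarm | burglary) = 0.418·0.34 + 0.84868·0.66
        = 0.142120 + 0.560129 = 0.702249
Configurations with earthquake contribute 0.560129, so
  P(earthquake | alarm, burglary) = 0.560129 / 0.702249 ≈ 0.7976
The drop from 0.9076 to 0.7976 is the explaining-away (discounting) effect.

Pr[earthquake | alarm] ≈ 0.9076; Pr[earthquake | alarm, burglary] ≈ 0.7976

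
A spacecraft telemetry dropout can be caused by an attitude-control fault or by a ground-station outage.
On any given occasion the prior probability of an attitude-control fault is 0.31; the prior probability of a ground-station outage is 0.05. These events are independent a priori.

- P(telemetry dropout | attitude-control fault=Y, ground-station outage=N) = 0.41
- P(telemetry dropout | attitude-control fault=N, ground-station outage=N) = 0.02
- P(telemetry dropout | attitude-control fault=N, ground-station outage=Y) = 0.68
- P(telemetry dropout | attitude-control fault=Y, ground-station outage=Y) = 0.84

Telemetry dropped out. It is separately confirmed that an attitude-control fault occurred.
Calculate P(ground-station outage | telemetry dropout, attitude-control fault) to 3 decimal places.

P(ground-station outage | telemetry dropout, attitude-control fault) ≈ 0.097

Sum P(telemetry dropout|·) weighted by the priors over both values of ground-station outage:
  P(telemetry dropout | attitude-control fault) = 0.41*0.95 + 0.84*0.05
        = 0.389500 + 0.042000 = 0.431500
Configurations with ground-station outage contribute 0.042000, so
  P(ground-station outage | telemetry dropout, attitude-control fault) = 0.042000 / 0.431500 ≈ 0.097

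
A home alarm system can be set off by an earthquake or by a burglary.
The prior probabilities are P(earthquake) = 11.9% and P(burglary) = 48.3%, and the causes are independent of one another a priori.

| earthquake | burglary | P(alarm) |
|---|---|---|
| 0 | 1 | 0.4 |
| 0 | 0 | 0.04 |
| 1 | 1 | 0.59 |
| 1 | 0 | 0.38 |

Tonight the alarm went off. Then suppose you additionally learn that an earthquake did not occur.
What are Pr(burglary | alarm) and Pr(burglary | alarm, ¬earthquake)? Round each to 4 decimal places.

For the numerator, keep only burglary=true terms: 0.170209 + 0.033911 = 0.204120
Normalizer over all consistent configurations: 0.04*0.881*0.517 + 0.4*0.881*0.483 + 0.38*0.119*0.517 + 0.59*0.119*0.483 = 0.245718
P(burglary | alarm) = 0.204120/0.245718 ≈ 0.8307

With the extra evidence:
P(alarm | ¬earthquake) = 0.04×0.517 + 0.4×0.483 = 0.020680 + 0.193200 = 0.213880
The burglary-present share is 0.4×0.483 = 0.193200.
So P(burglary | alarm, ¬earthquake) = 0.193200/0.213880 ≈ 0.9033.
With earthquake excluded, burglary must carry more of the explanatory weight for the alarm.

Pr(burglary | alarm) ≈ 0.8307; Pr(burglary | alarm, ¬earthquake) ≈ 0.9033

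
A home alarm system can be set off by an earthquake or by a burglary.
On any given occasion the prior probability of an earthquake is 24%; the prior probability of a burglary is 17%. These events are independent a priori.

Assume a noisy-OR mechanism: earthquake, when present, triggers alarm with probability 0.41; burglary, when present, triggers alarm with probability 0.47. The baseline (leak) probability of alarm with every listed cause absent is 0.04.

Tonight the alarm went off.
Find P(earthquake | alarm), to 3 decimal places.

P(earthquake | alarm) ≈ 0.564

Under noisy-OR, P(alarm | causes) = 1 − (1−0.04)·∏(1−qᵢ) over the active causes.
Numerator (weight on configurations with earthquake): 0.086373 + 0.028552 = 0.114925
Normalizer over all consistent configurations: 0.04×0.76×0.83 + 0.4912×0.76×0.17 + 0.4336×0.24×0.83 + 0.699808×0.24×0.17 = 0.203620
P(earthquake | alarm) = 0.114925/0.203620 ≈ 0.564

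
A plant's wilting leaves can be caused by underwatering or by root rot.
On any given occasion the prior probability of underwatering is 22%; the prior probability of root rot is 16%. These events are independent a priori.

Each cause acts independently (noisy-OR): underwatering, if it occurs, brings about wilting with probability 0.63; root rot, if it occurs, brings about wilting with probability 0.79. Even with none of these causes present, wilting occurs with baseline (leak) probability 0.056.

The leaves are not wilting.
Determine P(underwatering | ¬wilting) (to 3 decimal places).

P(underwatering | ¬wilting) ≈ 0.094

Under noisy-OR, P(wilting | causes) = 1 − (1−0.056)·∏(1−qᵢ) over the active causes.
For the numerator, keep only underwatering=true terms: 0.064547 + 0.002582 = 0.067129
Denominator P(¬wilting): 0.944×0.78×0.84 + 0.19824×0.78×0.16 + 0.34928×0.22×0.84 + 0.073349×0.22×0.16 = 0.710378
P(underwatering | ¬wilting) = 0.067129/0.710378 ≈ 0.094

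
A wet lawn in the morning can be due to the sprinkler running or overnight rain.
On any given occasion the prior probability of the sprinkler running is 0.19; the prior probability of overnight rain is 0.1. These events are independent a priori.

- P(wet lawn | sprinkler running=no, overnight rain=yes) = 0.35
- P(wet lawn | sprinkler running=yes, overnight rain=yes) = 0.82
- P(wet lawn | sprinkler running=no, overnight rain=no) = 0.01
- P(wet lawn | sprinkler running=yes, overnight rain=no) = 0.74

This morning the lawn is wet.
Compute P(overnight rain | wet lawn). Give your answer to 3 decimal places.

Weight on overnight rain=true, given the evidence: 0.028350 + 0.015580 = 0.043930
Denominator P(wet lawn): 0.01×0.81×0.9 + 0.35×0.81×0.1 + 0.74×0.19×0.9 + 0.82×0.19×0.1 = 0.177760
Posterior = 0.043930 / 0.177760 ≈ 0.247

P(overnight rain | wet lawn) ≈ 0.247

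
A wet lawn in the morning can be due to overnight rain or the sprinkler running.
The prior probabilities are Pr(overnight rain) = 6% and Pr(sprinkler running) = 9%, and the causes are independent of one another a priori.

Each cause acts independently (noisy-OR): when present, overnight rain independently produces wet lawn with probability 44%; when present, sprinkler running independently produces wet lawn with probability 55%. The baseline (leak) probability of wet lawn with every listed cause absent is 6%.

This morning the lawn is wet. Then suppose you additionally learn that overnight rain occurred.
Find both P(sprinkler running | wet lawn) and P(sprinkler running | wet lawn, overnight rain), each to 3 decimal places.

Under noisy-OR, P(wet lawn | causes) = 1 − (1−0.06)·∏(1−qᵢ) over the active causes.
Numerator (weight on configurations with sprinkler running): 0.048814 + 0.004121 = 0.052935
Normalizer over all consistent configurations: 0.06·0.94·0.91 + 0.577·0.94·0.09 + 0.4736·0.06·0.91 + 0.76312·0.06·0.09 = 0.130118
Posterior = 0.052935 / 0.130118 ≈ 0.407

With the extra evidence:
P(wet lawn | overnight rain) = 0.4736·0.91 + 0.76312·0.09 = 0.430976 + 0.068681 = 0.499657
Restricting to configurations with sprinkler running present: 0.76312·0.09 = 0.068681.
So P(sprinkler running | wet lawn, overnight rain) = 0.068681/0.499657 ≈ 0.137.
The drop from 0.407 to 0.137 is the explaining-away (discounting) effect.

P(sprinkler running | wet lawn) ≈ 0.407; P(sprinkler running | wet lawn, overnight rain) ≈ 0.137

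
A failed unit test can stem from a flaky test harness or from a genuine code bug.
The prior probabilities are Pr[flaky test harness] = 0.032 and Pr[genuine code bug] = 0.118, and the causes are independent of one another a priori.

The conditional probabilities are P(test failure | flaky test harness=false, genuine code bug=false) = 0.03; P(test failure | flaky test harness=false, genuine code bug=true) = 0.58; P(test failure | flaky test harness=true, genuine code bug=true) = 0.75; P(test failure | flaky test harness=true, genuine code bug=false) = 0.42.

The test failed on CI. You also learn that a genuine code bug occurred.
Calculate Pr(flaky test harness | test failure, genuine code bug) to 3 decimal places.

P(test failure | genuine code bug) = 0.58*0.968 + 0.75*0.032 = 0.561440 + 0.024000 = 0.585440
Restricting to configurations with flaky test harness present: 0.75*0.032 = 0.024000.
Hence the posterior is 0.024000/0.585440 ≈ 0.041.

Pr(flaky test harness | test failure, genuine code bug) ≈ 0.041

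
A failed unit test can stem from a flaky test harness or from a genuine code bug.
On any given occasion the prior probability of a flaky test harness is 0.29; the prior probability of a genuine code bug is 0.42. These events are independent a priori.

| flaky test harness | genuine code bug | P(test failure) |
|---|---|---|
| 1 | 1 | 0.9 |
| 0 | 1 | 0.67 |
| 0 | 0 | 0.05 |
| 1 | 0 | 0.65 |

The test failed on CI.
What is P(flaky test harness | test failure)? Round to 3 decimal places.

P(flaky test harness | test failure) ≈ 0.498

P(test failure) = 0.05×0.71×0.58 + 0.67×0.71×0.42 + 0.65×0.29×0.58 + 0.9×0.29×0.42 = 0.020590 + 0.199794 + 0.109330 + 0.109620 = 0.439334
Of this, 0.218950 comes from 0.109330 + 0.109620 (the flaky test harness=true cases).
Hence the posterior is 0.218950/0.439334 ≈ 0.498.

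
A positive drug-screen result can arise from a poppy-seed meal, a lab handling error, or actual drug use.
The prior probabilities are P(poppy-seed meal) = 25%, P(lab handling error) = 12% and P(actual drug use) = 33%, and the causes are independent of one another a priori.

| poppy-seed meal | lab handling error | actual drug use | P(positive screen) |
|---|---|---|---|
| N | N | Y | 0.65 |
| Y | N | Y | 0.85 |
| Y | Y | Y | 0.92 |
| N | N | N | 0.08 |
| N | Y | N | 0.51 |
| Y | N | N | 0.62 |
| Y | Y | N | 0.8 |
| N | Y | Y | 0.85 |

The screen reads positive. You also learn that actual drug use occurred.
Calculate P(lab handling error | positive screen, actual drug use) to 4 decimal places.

P(lab handling error | positive screen, actual drug use) ≈ 0.1446

P(positive screen | actual drug use) = 0.65·0.75·0.88 + 0.85·0.75·0.12 + 0.85·0.25·0.88 + 0.92·0.25·0.12 = 0.429000 + 0.076500 + 0.187000 + 0.027600 = 0.720100
Of this, 0.104100 comes from 0.076500 + 0.027600 (the lab handling error=true cases).
Hence the posterior is 0.104100/0.720100 ≈ 0.1446.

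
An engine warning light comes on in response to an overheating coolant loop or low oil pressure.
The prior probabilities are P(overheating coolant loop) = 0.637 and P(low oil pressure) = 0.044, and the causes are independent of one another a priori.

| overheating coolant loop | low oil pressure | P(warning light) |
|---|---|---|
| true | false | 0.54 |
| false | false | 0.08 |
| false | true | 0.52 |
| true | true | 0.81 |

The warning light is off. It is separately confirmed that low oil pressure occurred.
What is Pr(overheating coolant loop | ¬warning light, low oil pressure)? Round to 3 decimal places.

Enumerate both values of overheating coolant loop and weight by the priors:
  P(¬warning light | low oil pressure) = 0.48*0.363 + 0.19*0.637
        = 0.174240 + 0.121030 = 0.295270
The terms with overheating coolant loop present sum to 0.121030, so
  P(overheating coolant loop | ¬warning light, low oil pressure) = 0.121030 / 0.295270 ≈ 0.410

Pr(overheating coolant loop | ¬warning light, low oil pressure) ≈ 0.410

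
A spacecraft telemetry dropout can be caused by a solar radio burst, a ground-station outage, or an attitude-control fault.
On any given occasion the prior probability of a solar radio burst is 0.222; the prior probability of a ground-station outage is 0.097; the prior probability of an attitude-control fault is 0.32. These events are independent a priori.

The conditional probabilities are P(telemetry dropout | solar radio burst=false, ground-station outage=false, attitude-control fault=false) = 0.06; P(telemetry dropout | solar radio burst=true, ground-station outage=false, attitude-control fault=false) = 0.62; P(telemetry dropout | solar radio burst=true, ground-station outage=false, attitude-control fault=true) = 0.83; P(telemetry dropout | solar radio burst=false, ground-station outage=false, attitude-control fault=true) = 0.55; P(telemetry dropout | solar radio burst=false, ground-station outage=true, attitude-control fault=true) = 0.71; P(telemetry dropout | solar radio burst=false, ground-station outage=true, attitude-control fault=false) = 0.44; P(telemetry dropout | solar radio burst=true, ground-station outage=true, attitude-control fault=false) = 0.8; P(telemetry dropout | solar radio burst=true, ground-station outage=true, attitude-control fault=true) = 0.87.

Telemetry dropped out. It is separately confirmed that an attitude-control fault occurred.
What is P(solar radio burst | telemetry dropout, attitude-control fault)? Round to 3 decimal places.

P(solar radio burst | telemetry dropout, attitude-control fault) ≈ 0.296

By total probability over the 4 (solar radio burst, ground-station outage) configurations:
  P(telemetry dropout | attitude-control fault) = 0.55×0.778×0.903 + 0.71×0.778×0.097 + 0.83×0.222×0.903 + 0.87×0.222×0.097
        = 0.386394 + 0.053581 + 0.166387 + 0.018735 = 0.625097
Configurations with solar radio burst contribute 0.185122, so
  P(solar radio burst | telemetry dropout, attitude-control fault) = 0.185122 / 0.625097 ≈ 0.296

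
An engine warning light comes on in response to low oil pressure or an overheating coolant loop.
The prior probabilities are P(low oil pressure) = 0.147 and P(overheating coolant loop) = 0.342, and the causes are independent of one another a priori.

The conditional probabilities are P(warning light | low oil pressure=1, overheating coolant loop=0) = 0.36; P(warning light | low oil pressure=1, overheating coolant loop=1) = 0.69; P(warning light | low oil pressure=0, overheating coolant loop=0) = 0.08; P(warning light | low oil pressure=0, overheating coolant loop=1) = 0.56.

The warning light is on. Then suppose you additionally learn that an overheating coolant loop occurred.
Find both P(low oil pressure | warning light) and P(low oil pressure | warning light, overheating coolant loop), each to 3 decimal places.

Numerator (weight on configurations with low oil pressure): 0.034821 + 0.034689 = 0.069510
Normalizer over all consistent configurations: 0.08·0.853·0.658 + 0.56·0.853·0.342 + 0.36·0.147·0.658 + 0.69·0.147·0.342 = 0.277779
P(low oil pressure | warning light) = 0.069510/0.277779 ≈ 0.250

Now also conditioning on overheating coolant loop=true:
By total probability over both values of low oil pressure:
  P(warning light | overheating coolant loop) = 0.56×0.853 + 0.69×0.147
        = 0.477680 + 0.101430 = 0.579110
Keeping only the low oil pressure-present terms gives 0.101430, so
  P(low oil pressure | warning light, overheating coolant loop) = 0.101430 / 0.579110 ≈ 0.175
Conditioning on overheating coolant loop lowers the posterior on low oil pressure: the classic explaining-away effect in a common-effect structure.

P(low oil pressure | warning light) ≈ 0.250; P(low oil pressure | warning light, overheating coolant loop) ≈ 0.175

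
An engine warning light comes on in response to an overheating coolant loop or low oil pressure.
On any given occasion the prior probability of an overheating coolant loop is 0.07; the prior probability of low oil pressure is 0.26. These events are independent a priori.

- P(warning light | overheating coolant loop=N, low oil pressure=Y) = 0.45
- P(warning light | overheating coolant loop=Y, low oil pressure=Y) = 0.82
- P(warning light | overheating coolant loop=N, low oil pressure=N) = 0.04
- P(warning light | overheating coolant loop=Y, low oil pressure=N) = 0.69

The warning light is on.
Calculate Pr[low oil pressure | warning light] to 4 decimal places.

Sum P(warning light|·) weighted by the priors over the 4 (overheating coolant loop, low oil pressure) configurations:
  P(warning light) = 0.04·0.93·0.74 + 0.45·0.93·0.26 + 0.69·0.07·0.74 + 0.82·0.07·0.26
        = 0.027528 + 0.108810 + 0.035742 + 0.014924 = 0.187004
Configurations with low oil pressure contribute 0.123734, so
  P(low oil pressure | warning light) = 0.123734 / 0.187004 ≈ 0.6617

Pr[low oil pressure | warning light] ≈ 0.6617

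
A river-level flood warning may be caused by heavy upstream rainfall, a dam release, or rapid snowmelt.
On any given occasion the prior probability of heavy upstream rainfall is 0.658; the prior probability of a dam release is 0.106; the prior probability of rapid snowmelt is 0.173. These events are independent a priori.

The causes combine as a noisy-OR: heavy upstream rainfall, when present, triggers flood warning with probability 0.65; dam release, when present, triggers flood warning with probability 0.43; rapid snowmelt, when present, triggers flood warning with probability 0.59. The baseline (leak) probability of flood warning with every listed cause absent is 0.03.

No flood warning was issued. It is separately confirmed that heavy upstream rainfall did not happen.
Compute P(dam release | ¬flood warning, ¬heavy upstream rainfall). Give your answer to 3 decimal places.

P(dam release | ¬flood warning, ¬heavy upstream rainfall) ≈ 0.063

Under noisy-OR, P(flood warning | causes) = 1 − (1−0.03)·∏(1−qᵢ) over the active causes.
For the numerator, keep only dam release=true terms: 0.048468 + 0.004157 = 0.052625
Normalizer over all consistent configurations: 0.97*0.894*0.827 + 0.3977*0.894*0.173 + 0.5529*0.106*0.827 + 0.226689*0.106*0.173 = 0.831292
Posterior = 0.052625 / 0.831292 ≈ 0.063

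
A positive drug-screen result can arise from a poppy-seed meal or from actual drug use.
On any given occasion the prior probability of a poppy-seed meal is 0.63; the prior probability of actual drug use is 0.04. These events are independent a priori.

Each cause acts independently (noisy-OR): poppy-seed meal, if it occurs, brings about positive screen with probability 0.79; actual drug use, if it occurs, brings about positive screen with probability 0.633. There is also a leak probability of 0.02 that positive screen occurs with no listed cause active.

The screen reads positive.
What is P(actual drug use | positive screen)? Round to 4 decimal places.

Under noisy-OR, P(positive screen | causes) = 1 − (1−0.02)·∏(1−qᵢ) over the active causes.
P(positive screen) = 0.02·0.37·0.96 + 0.64034·0.37·0.04 + 0.7942·0.63·0.96 + 0.924471·0.63·0.04 = 0.007104 + 0.009477 + 0.480332 + 0.023297 = 0.520210
Of this, 0.032774 comes from 0.009477 + 0.023297 (the actual drug use=true cases).
Hence the posterior is 0.032774/0.520210 ≈ 0.0630.

P(actual drug use | positive screen) ≈ 0.0630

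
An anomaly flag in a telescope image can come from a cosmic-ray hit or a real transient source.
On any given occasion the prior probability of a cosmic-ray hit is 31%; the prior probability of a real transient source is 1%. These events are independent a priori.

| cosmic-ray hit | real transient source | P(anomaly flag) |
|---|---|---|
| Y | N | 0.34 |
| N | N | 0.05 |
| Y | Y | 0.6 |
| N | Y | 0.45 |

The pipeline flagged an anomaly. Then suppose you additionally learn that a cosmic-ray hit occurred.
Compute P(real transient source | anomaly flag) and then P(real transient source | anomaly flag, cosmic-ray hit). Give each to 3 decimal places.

Sum P(anomaly flag|·) weighted by the priors over the 4 (cosmic-ray hit, real transient source) configurations:
  P(anomaly flag) = 0.05*0.69*0.99 + 0.45*0.69*0.01 + 0.34*0.31*0.99 + 0.6*0.31*0.01
        = 0.034155 + 0.003105 + 0.104346 + 0.001860 = 0.143466
The terms with real transient source present sum to 0.004965, so
  P(real transient source | anomaly flag) = 0.004965 / 0.143466 ≈ 0.035

Now also conditioning on cosmic-ray hit=true:
By total probability over both values of real transient source:
  P(anomaly flag | cosmic-ray hit) = 0.34*0.99 + 0.6*0.01
        = 0.336600 + 0.006000 = 0.342600
The terms with real transient source present sum to 0.006000, so
  P(real transient source | anomaly flag, cosmic-ray hit) = 0.006000 / 0.342600 ≈ 0.018

P(real transient source | anomaly flag) ≈ 0.035; P(real transient source | anomaly flag, cosmic-ray hit) ≈ 0.018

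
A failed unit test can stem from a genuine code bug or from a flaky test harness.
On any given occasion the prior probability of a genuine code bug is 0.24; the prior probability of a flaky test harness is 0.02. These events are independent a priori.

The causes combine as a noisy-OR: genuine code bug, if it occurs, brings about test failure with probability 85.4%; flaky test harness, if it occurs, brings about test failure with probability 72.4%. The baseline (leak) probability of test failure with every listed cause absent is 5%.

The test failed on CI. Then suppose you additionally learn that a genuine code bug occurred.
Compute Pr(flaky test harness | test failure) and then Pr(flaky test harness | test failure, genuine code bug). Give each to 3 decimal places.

Pr(flaky test harness | test failure) ≈ 0.062; Pr(flaky test harness | test failure, genuine code bug) ≈ 0.022

Under noisy-OR, P(test failure | causes) = 1 − (1−0.05)·∏(1−qᵢ) over the active causes.
Sum P(test failure|·) weighted by the priors over the 4 (genuine code bug, flaky test harness) configurations:
  P(test failure) = 0.05×0.76×0.98 + 0.7378×0.76×0.02 + 0.8613×0.24×0.98 + 0.961719×0.24×0.02
        = 0.037240 + 0.011215 + 0.202578 + 0.004616 = 0.255649
Configurations with flaky test harness contribute 0.015831, so
  P(flaky test harness | test failure) = 0.015831 / 0.255649 ≈ 0.062

Now also conditioning on genuine code bug=true:
Sum P(test failure|·) weighted by the priors over both values of flaky test harness:
  P(test failure | genuine code bug) = 0.8613*0.98 + 0.961719*0.02
        = 0.844074 + 0.019234 = 0.863308
Keeping only the flaky test harness-present terms gives 0.019234, so
  P(flaky test harness | test failure, genuine code bug) = 0.019234 / 0.863308 ≈ 0.022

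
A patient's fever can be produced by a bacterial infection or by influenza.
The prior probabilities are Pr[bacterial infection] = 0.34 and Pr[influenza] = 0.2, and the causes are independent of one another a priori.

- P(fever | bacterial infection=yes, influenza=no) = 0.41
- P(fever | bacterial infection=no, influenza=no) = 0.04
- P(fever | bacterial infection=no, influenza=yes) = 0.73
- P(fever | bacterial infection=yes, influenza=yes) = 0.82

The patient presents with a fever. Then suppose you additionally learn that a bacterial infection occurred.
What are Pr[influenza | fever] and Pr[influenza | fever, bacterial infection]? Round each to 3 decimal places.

Pr[influenza | fever] ≈ 0.534; Pr[influenza | fever, bacterial infection] ≈ 0.333

Numerator (weight on configurations with influenza): 0.096360 + 0.055760 = 0.152120
The normalizing constant is 0.04·0.66·0.8 + 0.73·0.66·0.2 + 0.41·0.34·0.8 + 0.82·0.34·0.2 = 0.284760
P(influenza | fever) = 0.152120/0.284760 ≈ 0.534

With the extra evidence:
P(fever | bacterial infection) = 0.41×0.8 + 0.82×0.2 = 0.328000 + 0.164000 = 0.492000
The influenza-present share is 0.82×0.2 = 0.164000.
Hence the posterior is 0.164000/0.492000 ≈ 0.333.
The drop from 0.534 to 0.333 is the explaining-away (discounting) effect.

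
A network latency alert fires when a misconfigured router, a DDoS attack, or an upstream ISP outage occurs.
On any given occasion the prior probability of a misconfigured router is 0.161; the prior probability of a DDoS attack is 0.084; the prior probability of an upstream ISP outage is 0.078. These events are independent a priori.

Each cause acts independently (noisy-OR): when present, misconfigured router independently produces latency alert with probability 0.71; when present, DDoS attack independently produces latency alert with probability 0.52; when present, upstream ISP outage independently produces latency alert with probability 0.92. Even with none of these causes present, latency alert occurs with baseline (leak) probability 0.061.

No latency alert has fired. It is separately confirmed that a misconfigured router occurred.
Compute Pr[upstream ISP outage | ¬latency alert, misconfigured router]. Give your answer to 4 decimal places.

Under noisy-OR, P(latency alert | causes) = 1 − (1−0.061)·∏(1−qᵢ) over the active causes.
Sum P(¬latency alert|·) weighted by the priors over the 4 (DDoS attack, upstream ISP outage) configurations:
  P(¬latency alert | misconfigured router) = 0.27231·0.916·0.922 + 0.021785·0.916·0.078 + 0.130709·0.084·0.922 + 0.010457·0.084·0.078
        = 0.229980 + 0.001556 + 0.010123 + 0.000069 = 0.241728
Keeping only the upstream ISP outage-present terms gives 0.001625, so
  P(upstream ISP outage | ¬latency alert, misconfigured router) = 0.001625 / 0.241728 ≈ 0.0067

Pr[upstream ISP outage | ¬latency alert, misconfigured router] ≈ 0.0067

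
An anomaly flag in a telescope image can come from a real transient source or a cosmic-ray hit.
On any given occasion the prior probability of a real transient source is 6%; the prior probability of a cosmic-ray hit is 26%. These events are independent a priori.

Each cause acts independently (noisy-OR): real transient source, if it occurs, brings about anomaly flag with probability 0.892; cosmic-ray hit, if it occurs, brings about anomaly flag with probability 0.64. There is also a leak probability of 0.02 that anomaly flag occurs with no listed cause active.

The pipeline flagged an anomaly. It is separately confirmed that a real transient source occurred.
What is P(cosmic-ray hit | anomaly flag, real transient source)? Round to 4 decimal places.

P(cosmic-ray hit | anomaly flag, real transient source) ≈ 0.2743

Under noisy-OR, P(anomaly flag | causes) = 1 − (1−0.02)·∏(1−qᵢ) over the active causes.
P(anomaly flag | real transient source) = 0.89416×0.74 + 0.961898×0.26 = 0.661678 + 0.250093 = 0.911771
The cosmic-ray hit-present share is 0.961898×0.26 = 0.250093.
Hence the posterior is 0.250093/0.911771 ≈ 0.2743.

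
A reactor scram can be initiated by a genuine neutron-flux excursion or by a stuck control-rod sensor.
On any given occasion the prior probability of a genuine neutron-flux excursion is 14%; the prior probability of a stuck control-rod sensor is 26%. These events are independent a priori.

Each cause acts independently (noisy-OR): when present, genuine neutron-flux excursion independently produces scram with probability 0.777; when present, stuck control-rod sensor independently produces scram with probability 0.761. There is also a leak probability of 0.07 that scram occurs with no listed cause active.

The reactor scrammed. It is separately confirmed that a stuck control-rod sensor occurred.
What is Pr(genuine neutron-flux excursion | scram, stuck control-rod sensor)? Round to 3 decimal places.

Pr(genuine neutron-flux excursion | scram, stuck control-rod sensor) ≈ 0.166

Under noisy-OR, P(scram | causes) = 1 − (1−0.07)·∏(1−qᵢ) over the active causes.
Enumerate both values of genuine neutron-flux excursion and weight by the priors:
  P(scram | stuck control-rod sensor) = 0.77773·0.86 + 0.950434·0.14
        = 0.668848 + 0.133061 = 0.801909
Keeping only the genuine neutron-flux excursion-present terms gives 0.133061, so
  P(genuine neutron-flux excursion | scram, stuck control-rod sensor) = 0.133061 / 0.801909 ≈ 0.166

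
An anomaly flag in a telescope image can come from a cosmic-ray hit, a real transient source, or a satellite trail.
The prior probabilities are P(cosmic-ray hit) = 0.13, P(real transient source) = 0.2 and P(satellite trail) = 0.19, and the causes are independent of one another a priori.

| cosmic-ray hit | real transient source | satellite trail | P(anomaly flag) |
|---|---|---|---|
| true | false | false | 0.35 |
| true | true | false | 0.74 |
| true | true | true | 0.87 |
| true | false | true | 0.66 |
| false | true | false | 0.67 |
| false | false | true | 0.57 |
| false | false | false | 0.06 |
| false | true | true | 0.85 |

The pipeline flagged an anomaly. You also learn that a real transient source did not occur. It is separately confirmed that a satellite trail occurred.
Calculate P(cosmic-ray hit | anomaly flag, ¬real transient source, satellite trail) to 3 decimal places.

P(cosmic-ray hit | anomaly flag, ¬real transient source, satellite trail) ≈ 0.147

Numerator (weight on configurations with cosmic-ray hit): 0.66·0.13 = 0.085800
Denominator P(anomaly flag | ¬real transient source, satellite trail): 0.57·0.87 + 0.66·0.13 = 0.581700
Posterior = 0.085800 / 0.581700 ≈ 0.147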